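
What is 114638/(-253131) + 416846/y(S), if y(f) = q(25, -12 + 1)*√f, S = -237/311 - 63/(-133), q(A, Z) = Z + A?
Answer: -114638/253131 - 208423*I*√2517234/5964 ≈ -0.45288 - 55446.0*I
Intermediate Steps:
q(A, Z) = A + Z
S = -1704/5909 (S = -237*1/311 - 63*(-1/133) = -237/311 + 9/19 = -1704/5909 ≈ -0.28837)
y(f) = 14*√f (y(f) = (25 + (-12 + 1))*√f = (25 - 11)*√f = 14*√f)
114638/(-253131) + 416846/y(S) = 114638/(-253131) + 416846/((14*√(-1704/5909))) = 114638*(-1/253131) + 416846/((14*(2*I*√2517234/5909))) = -114638/253131 + 416846/((28*I*√2517234/5909)) = -114638/253131 + 416846*(-I*√2517234/11928) = -114638/253131 - 208423*I*√2517234/5964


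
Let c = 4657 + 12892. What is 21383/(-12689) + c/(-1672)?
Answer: -258431637/21216008 ≈ -12.181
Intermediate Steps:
c = 17549
21383/(-12689) + c/(-1672) = 21383/(-12689) + 17549/(-1672) = 21383*(-1/12689) + 17549*(-1/1672) = -21383/12689 - 17549/1672 = -258431637/21216008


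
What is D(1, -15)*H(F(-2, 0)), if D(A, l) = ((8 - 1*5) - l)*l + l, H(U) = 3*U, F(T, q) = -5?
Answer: 4275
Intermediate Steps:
D(A, l) = l + l*(3 - l) (D(A, l) = ((8 - 5) - l)*l + l = (3 - l)*l + l = l*(3 - l) + l = l + l*(3 - l))
D(1, -15)*H(F(-2, 0)) = (-15*(4 - 1*(-15)))*(3*(-5)) = -15*(4 + 15)*(-15) = -15*19*(-15) = -285*(-15) = 4275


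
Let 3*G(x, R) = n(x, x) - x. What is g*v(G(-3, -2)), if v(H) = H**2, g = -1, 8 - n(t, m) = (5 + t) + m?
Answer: -16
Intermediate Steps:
n(t, m) = 3 - m - t (n(t, m) = 8 - ((5 + t) + m) = 8 - (5 + m + t) = 8 + (-5 - m - t) = 3 - m - t)
G(x, R) = 1 - x (G(x, R) = ((3 - x - x) - x)/3 = ((3 - 2*x) - x)/3 = (3 - 3*x)/3 = 1 - x)
g*v(G(-3, -2)) = -(1 - 1*(-3))**2 = -(1 + 3)**2 = -1*4**2 = -1*16 = -16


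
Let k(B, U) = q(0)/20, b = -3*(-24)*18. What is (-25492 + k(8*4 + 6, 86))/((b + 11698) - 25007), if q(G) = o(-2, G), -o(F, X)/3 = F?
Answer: 254917/120130 ≈ 2.1220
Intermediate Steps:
o(F, X) = -3*F
q(G) = 6 (q(G) = -3*(-2) = 6)
b = 1296 (b = 72*18 = 1296)
k(B, U) = 3/10 (k(B, U) = 6/20 = (1/20)*6 = 3/10)
(-25492 + k(8*4 + 6, 86))/((b + 11698) - 25007) = (-25492 + 3/10)/((1296 + 11698) - 25007) = -254917/(10*(12994 - 25007)) = -254917/10/(-12013) = -254917/10*(-1/12013) = 254917/120130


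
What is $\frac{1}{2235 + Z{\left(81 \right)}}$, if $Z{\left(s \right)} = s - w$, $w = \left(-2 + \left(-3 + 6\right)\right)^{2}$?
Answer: $\frac{1}{2315} \approx 0.00043197$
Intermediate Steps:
$w = 1$ ($w = \left(-2 + 3\right)^{2} = 1^{2} = 1$)
$Z{\left(s \right)} = -1 + s$ ($Z{\left(s \right)} = s - 1 = -1 + s$)
$\frac{1}{2235 + Z{\left(81 \right)}} = \frac{1}{2235 + \left(-1 + 81\right)} = \frac{1}{2235 + 80} = \frac{1}{2315}$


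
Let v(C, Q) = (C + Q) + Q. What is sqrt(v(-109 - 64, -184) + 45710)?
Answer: sqrt(45169) ≈ 212.53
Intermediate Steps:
v(C, Q) = C + 2*Q
sqrt(v(-109 - 64, -184) + 45710) = sqrt(((-109 - 64) + 2*(-184)) + 45710) = sqrt((-173 - 368) + 45710) = sqrt(-541 + 45710) = sqrt(45169)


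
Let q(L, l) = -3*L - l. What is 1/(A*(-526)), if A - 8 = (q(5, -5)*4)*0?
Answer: -1/4208 ≈ -0.00023764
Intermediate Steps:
q(L, l) = -l - 3*L
A = 8 (A = 8 + ((-1*(-5) - 3*5)*4)*0 = 8 + ((5 - 15)*4)*0 = 8 - 10*4*0 = 8 - 40*0 = 8 + 0 = 8)
1/(A*(-526)) = 1/(8*(-526)) = 1/(-4208) = -1/4208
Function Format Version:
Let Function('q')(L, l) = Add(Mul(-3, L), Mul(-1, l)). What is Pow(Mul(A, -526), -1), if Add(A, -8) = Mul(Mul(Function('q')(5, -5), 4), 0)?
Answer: Rational(-1, 4208) ≈ -0.00023764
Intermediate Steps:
Function('q')(L, l) = Add(Mul(-1, l), Mul(-3, L))
A = 8 (A = Add(8, Mul(Mul(Add(Mul(-1, -5), Mul(-3, 5)), 4), 0)) = Add(8, Mul(Mul(Add(5, -15), 4), 0)) = Add(8, Mul(Mul(-10, 4), 0)) = Add(8, Mul(-40, 0)) = Add(8, 0) = 8)
Pow(Mul(A, -526), -1) = Pow(Mul(8, -526), -1) = Pow(-4208, -1) = Rational(-1, 4208)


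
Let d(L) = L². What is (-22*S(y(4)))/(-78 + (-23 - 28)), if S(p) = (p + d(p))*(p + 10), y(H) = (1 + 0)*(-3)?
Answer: 308/43 ≈ 7.1628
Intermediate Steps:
y(H) = -3 (y(H) = 1*(-3) = -3)
S(p) = (10 + p)*(p + p²) (S(p) = (p + p²)*(p + 10) = (p + p²)*(10 + p) = (10 + p)*(p + p²))
(-22*S(y(4)))/(-78 + (-23 - 28)) = (-(-66)*(10 + (-3)² + 11*(-3)))/(-78 + (-23 - 28)) = (-(-66)*(10 + 9 - 33))/(-78 - 51) = -(-66)*(-14)/(-129) = -22*42*(-1/129) = -924*(-1/129) = 308/43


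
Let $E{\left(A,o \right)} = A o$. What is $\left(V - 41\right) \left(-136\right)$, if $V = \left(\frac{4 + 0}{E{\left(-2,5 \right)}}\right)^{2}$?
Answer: $\frac{138856}{25} \approx 5554.2$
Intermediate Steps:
$V = \frac{4}{25}$ ($V = \left(\frac{4 + 0}{\left(-2\right) 5}\right)^{2} = \left(\frac{4}{-10}\right)^{2} = \left(4 \left(- \frac{1}{10}\right)\right)^{2} = \left(- \frac{2}{5}\right)^{2} = \frac{4}{25} \approx 0.16$)
$\left(V - 41\right) \left(-136\right) = \left(\frac{4}{25} - 41\right) \left(-136\right) = \left(- \frac{1021}{25}\right) \left(-136\right) = \frac{138856}{25}$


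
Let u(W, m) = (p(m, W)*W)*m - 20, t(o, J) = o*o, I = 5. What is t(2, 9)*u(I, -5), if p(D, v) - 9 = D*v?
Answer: 1520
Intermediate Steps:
t(o, J) = o²
p(D, v) = 9 + D*v
u(W, m) = -20 + W*m*(9 + W*m) (u(W, m) = ((9 + m*W)*W)*m - 20 = ((9 + W*m)*W)*m - 20 = (W*(9 + W*m))*m - 20 = W*m*(9 + W*m) - 20 = -20 + W*m*(9 + W*m))
t(2, 9)*u(I, -5) = 2²*(-20 + 5*(-5)*(9 + 5*(-5))) = 4*(-20 + 5*(-5)*(9 - 25)) = 4*(-20 + 5*(-5)*(-16)) = 4*(-20 + 400) = 4*380 = 1520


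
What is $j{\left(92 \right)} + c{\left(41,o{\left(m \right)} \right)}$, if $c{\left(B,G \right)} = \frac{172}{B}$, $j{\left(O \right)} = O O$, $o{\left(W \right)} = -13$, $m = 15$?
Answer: $\frac{347196}{41} \approx 8468.2$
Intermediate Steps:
$j{\left(O \right)} = O^{2}$
$j{\left(92 \right)} + c{\left(41,o{\left(m \right)} \right)} = 92^{2} + \frac{172}{41} = 8464 + 172 \cdot \frac{1}{41} = 8464 + \frac{172}{41} = \frac{347196}{41}$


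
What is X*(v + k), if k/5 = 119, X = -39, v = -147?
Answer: -17472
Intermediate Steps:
k = 595 (k = 5*119 = 595)
X*(v + k) = -39*(-147 + 595) = -39*448 = -17472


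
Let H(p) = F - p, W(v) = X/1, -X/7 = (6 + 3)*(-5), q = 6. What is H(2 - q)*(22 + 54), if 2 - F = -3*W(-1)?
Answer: 72276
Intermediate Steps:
X = 315 (X = -7*(6 + 3)*(-5) = -63*(-5) = -7*(-45) = 315)
W(v) = 315 (W(v) = 315/1 = 315*1 = 315)
F = 947 (F = 2 - (-3)*315 = 2 - 1*(-945) = 2 + 945 = 947)
H(p) = 947 - p
H(2 - q)*(22 + 54) = (947 - (2 - 1*6))*(22 + 54) = (947 - (2 - 6))*76 = (947 - 1*(-4))*76 = (947 + 4)*76 = 951*76 = 72276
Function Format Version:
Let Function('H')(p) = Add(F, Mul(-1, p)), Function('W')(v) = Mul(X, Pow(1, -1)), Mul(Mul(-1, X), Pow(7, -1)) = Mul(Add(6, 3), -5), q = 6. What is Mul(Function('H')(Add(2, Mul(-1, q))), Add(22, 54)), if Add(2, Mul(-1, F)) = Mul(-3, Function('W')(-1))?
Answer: 72276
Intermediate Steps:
X = 315 (X = Mul(-7, Mul(Add(6, 3), -5)) = Mul(-7, Mul(9, -5)) = Mul(-7, -45) = 315)
Function('W')(v) = 315 (Function('W')(v) = Mul(315, Pow(1, -1)) = Mul(315, 1) = 315)
F = 947 (F = Add(2, Mul(-1, Mul(-3, 315))) = Add(2, Mul(-1, -945)) = Add(2, 945) = 947)
Function('H')(p) = Add(947, Mul(-1, p))
Mul(Function('H')(Add(2, Mul(-1, q))), Add(22, 54)) = Mul(Add(947, Mul(-1, Add(2, Mul(-1, 6)))), Add(22, 54)) = Mul(Add(947, Mul(-1, Add(2, -6))), 76) = Mul(Add(947, Mul(-1, -4)), 76) = Mul(Add(947, 4), 76) = Mul(951, 76) = 72276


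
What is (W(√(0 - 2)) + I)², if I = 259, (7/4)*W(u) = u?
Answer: 3286937/49 + 296*I*√2 ≈ 67080.0 + 418.61*I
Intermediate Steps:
W(u) = 4*u/7
(W(√(0 - 2)) + I)² = (4*√(0 - 2)/7 + 259)² = (4*√(-2)/7 + 259)² = (4*(I*√2)/7 + 259)² = (4*I*√2/7 + 259)² = (259 + 4*I*√2/7)²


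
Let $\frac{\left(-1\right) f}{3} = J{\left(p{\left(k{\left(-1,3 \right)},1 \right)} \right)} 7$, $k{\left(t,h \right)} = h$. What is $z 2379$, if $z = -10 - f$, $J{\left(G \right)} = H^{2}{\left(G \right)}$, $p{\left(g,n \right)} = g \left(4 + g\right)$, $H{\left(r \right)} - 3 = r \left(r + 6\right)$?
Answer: $16231655310$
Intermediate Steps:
$H{\left(r \right)} = 3 + r \left(6 + r\right)$ ($H{\left(r \right)} = 3 + r \left(r + 6\right) = 3 + r \left(6 + r\right)$)
$J{\left(G \right)} = \left(3 + G^{2} + 6 G\right)^{2}$
$f = -6822900$ ($f = - 3 \left(3 + \left(3 \left(4 + 3\right)\right)^{2} + 6 \cdot 3 \left(4 + 3\right)\right)^{2} \cdot 7 = - 3 \left(3 + \left(3 \cdot 7\right)^{2} + 6 \cdot 3 \cdot 7\right)^{2} \cdot 7 = - 3 \left(3 + 21^{2} + 6 \cdot 21\right)^{2} \cdot 7 = - 3 \left(3 + 441 + 126\right)^{2} \cdot 7 = - 3 \cdot 570^{2} \cdot 7 = - 3 \cdot 324900 \cdot 7 = \left(-3\right) 2274300 = -6822900$)
$z = 6822890$ ($z = -10 - -6822900 = -10 + 6822900 = 6822890$)
$z 2379 = 6822890 \cdot 2379 = 16231655310$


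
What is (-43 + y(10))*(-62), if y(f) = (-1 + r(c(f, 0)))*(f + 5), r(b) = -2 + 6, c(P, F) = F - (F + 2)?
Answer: -124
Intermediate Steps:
c(P, F) = -2 (c(P, F) = F - (2 + F) = F + (-2 - F) = -2)
r(b) = 4
y(f) = 15 + 3*f (y(f) = (-1 + 4)*(f + 5) = 3*(5 + f) = 15 + 3*f)
(-43 + y(10))*(-62) = (-43 + (15 + 3*10))*(-62) = (-43 + (15 + 30))*(-62) = (-43 + 45)*(-62) = 2*(-62) = -124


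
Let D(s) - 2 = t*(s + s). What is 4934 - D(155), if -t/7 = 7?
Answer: 20122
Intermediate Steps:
t = -49 (t = -7*7 = -49)
D(s) = 2 - 98*s (D(s) = 2 - 49*(s + s) = 2 - 98*s)
4934 - D(155) = 4934 - (2 - 98*155) = 4934 - (2 - 15190) = 4934 - 1*(-15188) = 4934 + 15188 = 20122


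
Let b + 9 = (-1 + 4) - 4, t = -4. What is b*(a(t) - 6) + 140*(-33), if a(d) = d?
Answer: -4520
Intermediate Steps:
b = -10 (b = -9 + ((-1 + 4) - 4) = -9 + (3 - 4) = -9 - 1 = -10)
b*(a(t) - 6) + 140*(-33) = -10*(-4 - 6) + 140*(-33) = -10*(-10) - 4620 = 100 - 4620 = -4520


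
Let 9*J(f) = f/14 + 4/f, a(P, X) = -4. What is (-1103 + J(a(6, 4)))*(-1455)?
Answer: 11235510/7 ≈ 1.6051e+6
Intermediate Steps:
J(f) = f/126 + 4/(9*f) (J(f) = (f/14 + 4/f)/9 = (4/f + f/14)/9 = f/126 + 4/(9*f))
(-1103 + J(a(6, 4)))*(-1455) = (-1103 + (1/126)*(56 + (-4)²)/(-4))*(-1455) = (-1103 + (1/126)*(-¼)*(56 + 16))*(-1455) = (-1103 + (1/126)*(-¼)*72)*(-1455) = (-1103 - ⅐)*(-1455) = -7722/7*(-1455) = 11235510/7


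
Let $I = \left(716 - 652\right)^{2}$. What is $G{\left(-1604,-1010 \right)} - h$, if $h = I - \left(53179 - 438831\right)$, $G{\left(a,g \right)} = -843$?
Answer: $-390591$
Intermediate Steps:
$I = 4096$ ($I = 64^{2} = 4096$)
$h = 389748$ ($h = 4096 - \left(53179 - 438831\right) = 4096 - -385652 = 4096 + 385652 = 389748$)
$G{\left(-1604,-1010 \right)} - h = -843 - 389748 = -390591$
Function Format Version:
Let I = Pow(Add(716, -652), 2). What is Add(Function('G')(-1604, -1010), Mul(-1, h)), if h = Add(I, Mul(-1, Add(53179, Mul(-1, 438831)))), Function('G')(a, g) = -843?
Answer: -390591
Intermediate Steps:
I = 4096 (I = Pow(64, 2) = 4096)
h = 389748 (h = Add(4096, Mul(-1, Add(53179, Mul(-1, 438831)))) = Add(4096, Mul(-1, Add(53179, -438831))) = Add(4096, Mul(-1, -385652)) = Add(4096, 385652) = 389748)
Add(Function('G')(-1604, -1010), Mul(-1, h)) = Add(-843, Mul(-1, 389748)) = Add(-843, -389748) = -390591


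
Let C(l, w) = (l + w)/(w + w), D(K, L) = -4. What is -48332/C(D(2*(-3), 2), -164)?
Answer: -1981612/21 ≈ -94363.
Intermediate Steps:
C(l, w) = (l + w)/(2*w) (C(l, w) = (l + w)/((2*w)) = (l + w)*(1/(2*w)) = (l + w)/(2*w))
-48332/C(D(2*(-3), 2), -164) = -48332*(-328/(-4 - 164)) = -48332/((½)*(-1/164)*(-168)) = -48332/21/41 = -48332*41/21 = -1981612/21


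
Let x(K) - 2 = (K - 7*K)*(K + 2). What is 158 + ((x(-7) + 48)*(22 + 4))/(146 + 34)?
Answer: 1214/9 ≈ 134.89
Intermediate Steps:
x(K) = 2 - 6*K*(2 + K) (x(K) = 2 + (K - 7*K)*(K + 2) = 2 + (-6*K)*(2 + K) = 2 - 6*K*(2 + K))
158 + ((x(-7) + 48)*(22 + 4))/(146 + 34) = 158 + (((2 - 12*(-7) - 6*(-7)²) + 48)*(22 + 4))/(146 + 34) = 158 + (((2 + 84 - 6*49) + 48)*26)/180 = 158 + (((2 + 84 - 294) + 48)*26)/180 = 158 + ((-208 + 48)*26)/180 = 158 + (-160*26)/180 = 158 + (1/180)*(-4160) = 158 - 208/9 = 1214/9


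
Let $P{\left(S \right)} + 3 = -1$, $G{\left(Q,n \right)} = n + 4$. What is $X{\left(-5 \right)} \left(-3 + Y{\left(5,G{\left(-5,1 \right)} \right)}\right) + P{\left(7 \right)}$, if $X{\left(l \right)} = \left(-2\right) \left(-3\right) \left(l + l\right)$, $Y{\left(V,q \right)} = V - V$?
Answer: $176$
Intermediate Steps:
$G{\left(Q,n \right)} = 4 + n$
$Y{\left(V,q \right)} = 0$
$P{\left(S \right)} = -4$ ($P{\left(S \right)} = -3 - 1 = -4$)
$X{\left(l \right)} = 12 l$ ($X{\left(l \right)} = 6 \cdot 2 l = 12 l$)
$X{\left(-5 \right)} \left(-3 + Y{\left(5,G{\left(-5,1 \right)} \right)}\right) + P{\left(7 \right)} = 12 \left(-5\right) \left(-3 + 0\right) - 4 = \left(-60\right) \left(-3\right) - 4 = 180 - 4 = 176$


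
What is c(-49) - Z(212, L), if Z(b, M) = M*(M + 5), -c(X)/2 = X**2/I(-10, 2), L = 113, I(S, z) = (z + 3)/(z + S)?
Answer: -28254/5 ≈ -5650.8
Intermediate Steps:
I(S, z) = (3 + z)/(S + z)
c(X) = 16*X**2/5 (c(X) = -2*X**2/((3 + 2)/(-10 + 2)) = -2*X**2/(5/(-8)) = -2*X**2/((-1/8*5)) = -2*X**2/(-5/8) = -2*X**2*(-8)/5 = -(-16)*X**2/5 = 16*X**2/5)
Z(b, M) = M*(5 + M)
c(-49) - Z(212, L) = (16/5)*(-49)**2 - 113*(5 + 113) = (16/5)*2401 - 113*118 = 38416/5 - 1*13334 = 38416/5 - 13334 = -28254/5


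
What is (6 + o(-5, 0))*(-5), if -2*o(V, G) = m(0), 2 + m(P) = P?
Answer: -35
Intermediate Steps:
m(P) = -2 + P
o(V, G) = 1 (o(V, G) = -(-2 + 0)/2 = -1/2*(-2) = 1)
(6 + o(-5, 0))*(-5) = (6 + 1)*(-5) = 7*(-5) = -35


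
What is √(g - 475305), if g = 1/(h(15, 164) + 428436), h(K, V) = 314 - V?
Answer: I*√87306854930287194/428586 ≈ 689.42*I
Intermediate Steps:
g = 1/428586 (g = 1/((314 - 1*164) + 428436) = 1/((314 - 164) + 428436) = 1/(150 + 428436) = 1/428586 ≈ 2.3333e-6)
√(g - 475305) = √(1/428586 - 475305) = √(-203709068729/428586) = I*√87306854930287194/428586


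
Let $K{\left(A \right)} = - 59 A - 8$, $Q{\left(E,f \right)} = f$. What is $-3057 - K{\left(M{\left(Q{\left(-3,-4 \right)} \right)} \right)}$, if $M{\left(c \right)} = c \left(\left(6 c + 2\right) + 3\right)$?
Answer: $1435$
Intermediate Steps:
$M{\left(c \right)} = c \left(5 + 6 c\right)$ ($M{\left(c \right)} = c \left(\left(2 + 6 c\right) + 3\right) = c \left(5 + 6 c\right)$)
$K{\left(A \right)} = -8 - 59 A$
$-3057 - K{\left(M{\left(Q{\left(-3,-4 \right)} \right)} \right)} = -3057 - \left(-8 - 59 \left(- 4 \left(5 + 6 \left(-4\right)\right)\right)\right) = -3057 - \left(-8 - 59 \left(- 4 \left(5 - 24\right)\right)\right) = -3057 - \left(-8 - 59 \left(\left(-4\right) \left(-19\right)\right)\right) = -3057 - \left(-8 - 4484\right) = -3057 - -4492 = -3057 + 4492 = 1435$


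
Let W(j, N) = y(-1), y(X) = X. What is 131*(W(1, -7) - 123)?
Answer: -16244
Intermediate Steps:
W(j, N) = -1
131*(W(1, -7) - 123) = 131*(-1 - 123) = 131*(-124) = -16244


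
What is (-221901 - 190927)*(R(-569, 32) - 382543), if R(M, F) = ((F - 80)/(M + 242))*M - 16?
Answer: 17218244672980/109 ≈ 1.5797e+11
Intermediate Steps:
R(M, F) = -16 + M*(-80 + F)/(242 + M) (R(M, F) = ((-80 + F)/(242 + M))*M - 16 = M*(-80 + F)/(242 + M) - 16 = -16 + M*(-80 + F)/(242 + M))
(-221901 - 190927)*(R(-569, 32) - 382543) = (-221901 - 190927)*((-3872 - 96*(-569) + 32*(-569))/(242 - 569) - 382543) = -412828*((-3872 + 54624 - 18208)/(-327) - 382543) = -412828*(-1/327*32544 - 382543) = -412828*(-10848/109 - 382543) = -412828*(-41708035/109) = 17218244672980/109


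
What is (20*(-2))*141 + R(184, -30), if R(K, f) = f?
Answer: -5670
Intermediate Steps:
(20*(-2))*141 + R(184, -30) = (20*(-2))*141 - 30 = -40*141 - 30 = -5640 - 30 = -5670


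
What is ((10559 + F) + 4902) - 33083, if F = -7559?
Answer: -25181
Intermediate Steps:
((10559 + F) + 4902) - 33083 = ((10559 - 7559) + 4902) - 33083 = (3000 + 4902) - 33083 = 7902 - 33083 = -25181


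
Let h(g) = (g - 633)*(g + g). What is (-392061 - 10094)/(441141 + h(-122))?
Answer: -402155/625361 ≈ -0.64308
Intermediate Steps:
h(g) = 2*g*(-633 + g) (h(g) = (-633 + g)*(2*g) = 2*g*(-633 + g))
(-392061 - 10094)/(441141 + h(-122)) = (-392061 - 10094)/(441141 + 2*(-122)*(-633 - 122)) = -402155/(441141 + 2*(-122)*(-755)) = -402155/(441141 + 184220) = -402155/625361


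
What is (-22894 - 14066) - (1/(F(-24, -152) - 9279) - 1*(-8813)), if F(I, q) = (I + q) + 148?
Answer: -426009310/9307 ≈ -45773.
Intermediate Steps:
F(I, q) = 148 + I + q
(-22894 - 14066) - (1/(F(-24, -152) - 9279) - 1*(-8813)) = (-22894 - 14066) - (1/((148 - 24 - 152) - 9279) - 1*(-8813)) = -36960 - (1/(-28 - 9279) + 8813) = -36960 - (1/(-9307) + 8813) = -36960 - (-1/9307 + 8813) = -36960 - 1*82022590/9307 = -36960 - 82022590/9307 = -426009310/9307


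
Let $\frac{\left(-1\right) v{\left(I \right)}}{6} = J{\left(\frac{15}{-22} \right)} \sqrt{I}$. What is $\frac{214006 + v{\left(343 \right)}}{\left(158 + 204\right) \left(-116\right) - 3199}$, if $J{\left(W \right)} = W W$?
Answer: $- \frac{214006}{45191} + \frac{4725 \sqrt{7}}{10936222} \approx -4.7344$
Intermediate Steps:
$J{\left(W \right)} = W^{2}$
$v{\left(I \right)} = - \frac{675 \sqrt{I}}{242}$ ($v{\left(I \right)} = - 6 \left(\frac{15}{-22}\right)^{2} \sqrt{I} = - 6 \left(15 \left(- \frac{1}{22}\right)\right)^{2} \sqrt{I} = - 6 \left(- \frac{15}{22}\right)^{2} \sqrt{I} = - 6 \frac{225 \sqrt{I}}{484} = - \frac{675 \sqrt{I}}{242}$)
$\frac{214006 + v{\left(343 \right)}}{\left(158 + 204\right) \left(-116\right) - 3199} = \frac{214006 - \frac{675 \sqrt{343}}{242}}{\left(158 + 204\right) \left(-116\right) - 3199} = \frac{214006 - \frac{675 \cdot 7 \sqrt{7}}{242}}{362 \left(-116\right) - 3199} = \frac{214006 - \frac{4725 \sqrt{7}}{242}}{-41992 - 3199} = \frac{214006 - \frac{4725 \sqrt{7}}{242}}{-45191} = \left(214006 - \frac{4725 \sqrt{7}}{242}\right) \left(- \frac{1}{45191}\right) = - \frac{214006}{45191} + \frac{4725 \sqrt{7}}{10936222}$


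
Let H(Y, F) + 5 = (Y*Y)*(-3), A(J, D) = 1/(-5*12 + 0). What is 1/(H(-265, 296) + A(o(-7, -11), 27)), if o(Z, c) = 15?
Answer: -60/12640801 ≈ -4.7465e-6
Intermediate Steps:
A(J, D) = -1/60 (A(J, D) = 1/(-60 + 0) = 1/(-60) = -1/60)
H(Y, F) = -5 - 3*Y² (H(Y, F) = -5 + (Y*Y)*(-3) = -5 + Y²*(-3) = -5 - 3*Y²)
1/(H(-265, 296) + A(o(-7, -11), 27)) = 1/((-5 - 3*(-265)²) - 1/60) = 1/((-5 - 3*70225) - 1/60) = 1/((-5 - 210675) - 1/60) = 1/(-210680 - 1/60) = 1/(-12640801/60) = -60/12640801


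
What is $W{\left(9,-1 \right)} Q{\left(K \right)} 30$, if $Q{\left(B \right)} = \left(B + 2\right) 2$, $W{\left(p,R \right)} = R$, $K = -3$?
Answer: $60$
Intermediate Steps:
$Q{\left(B \right)} = 4 + 2 B$ ($Q{\left(B \right)} = \left(2 + B\right) 2 = 4 + 2 B$)
$W{\left(9,-1 \right)} Q{\left(K \right)} 30 = - (4 + 2 \left(-3\right)) 30 = - (4 - 6) 30 = \left(-1\right) \left(-2\right) 30 = 2 \cdot 30 = 60$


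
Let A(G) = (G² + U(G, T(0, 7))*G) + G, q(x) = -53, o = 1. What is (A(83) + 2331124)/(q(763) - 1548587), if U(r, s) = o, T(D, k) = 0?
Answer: -2338179/1548640 ≈ -1.5098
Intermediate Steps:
U(r, s) = 1
A(G) = G² + 2*G (A(G) = (G² + 1*G) + G = (G² + G) + G = (G + G²) + G = G² + 2*G)
(A(83) + 2331124)/(q(763) - 1548587) = (83*(2 + 83) + 2331124)/(-53 - 1548587) = (83*85 + 2331124)/(-1548640) = (7055 + 2331124)*(-1/1548640) = 2338179*(-1/1548640) = -2338179/1548640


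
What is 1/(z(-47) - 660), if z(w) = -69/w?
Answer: -47/30951 ≈ -0.0015185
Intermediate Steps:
1/(z(-47) - 660) = 1/(-69/(-47) - 660) = 1/(-69*(-1/47) - 660) = 1/(69/47 - 660) = 1/(-30951/47) = -47/30951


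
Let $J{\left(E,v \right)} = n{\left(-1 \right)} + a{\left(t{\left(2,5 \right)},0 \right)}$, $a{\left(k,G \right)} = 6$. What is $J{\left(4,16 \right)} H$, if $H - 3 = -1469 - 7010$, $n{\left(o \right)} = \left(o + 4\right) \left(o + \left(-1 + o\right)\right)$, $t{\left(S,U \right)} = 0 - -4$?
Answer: $25428$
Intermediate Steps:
$t{\left(S,U \right)} = 4$ ($t{\left(S,U \right)} = 0 + 4 = 4$)
$n{\left(o \right)} = \left(-1 + 2 o\right) \left(4 + o\right)$ ($n{\left(o \right)} = \left(4 + o\right) \left(-1 + 2 o\right) = \left(-1 + 2 o\right) \left(4 + o\right)$)
$H = -8476$ ($H = 3 - 8479 = -8476$)
$J{\left(E,v \right)} = -3$ ($J{\left(E,v \right)} = \left(-4 + 2 \left(-1\right)^{2} + 7 \left(-1\right)\right) + 6 = \left(-4 + 2 \cdot 1 - 7\right) + 6 = \left(-4 + 2 - 7\right) + 6 = -9 + 6 = -3$)
$J{\left(4,16 \right)} H = \left(-3\right) \left(-8476\right) = 25428$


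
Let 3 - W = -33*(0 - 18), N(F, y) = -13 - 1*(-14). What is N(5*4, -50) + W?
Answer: -590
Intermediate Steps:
N(F, y) = 1 (N(F, y) = -13 + 14 = 1)
W = -591 (W = 3 - (-33)*(0 - 18) = 3 - (-33)*(-18) = 3 - 1*594 = 3 - 594 = -591)
N(5*4, -50) + W = 1 - 591 = -590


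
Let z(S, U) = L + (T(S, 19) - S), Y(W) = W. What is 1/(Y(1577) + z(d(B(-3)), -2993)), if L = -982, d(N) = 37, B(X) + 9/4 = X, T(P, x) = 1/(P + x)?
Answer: 56/31249 ≈ 0.0017921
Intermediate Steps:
B(X) = -9/4 + X
z(S, U) = -982 + 1/(19 + S) - S (z(S, U) = -982 + (1/(S + 19) - S) = -982 + (1/(19 + S) - S) = -982 + 1/(19 + S) - S)
1/(Y(1577) + z(d(B(-3)), -2993)) = 1/(1577 + (1 - (19 + 37)*(982 + 37))/(19 + 37)) = 1/(1577 + (1 - 1*56*1019)/56) = 1/(1577 + (1 - 57064)/56) = 1/(1577 + (1/56)*(-57063)) = 1/(1577 - 57063/56) = 1/(31249/56) = 56/31249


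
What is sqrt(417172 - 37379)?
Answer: sqrt(379793) ≈ 616.27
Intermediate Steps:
sqrt(417172 - 37379) = sqrt(379793)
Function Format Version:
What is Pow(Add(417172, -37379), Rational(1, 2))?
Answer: Pow(379793, Rational(1, 2)) ≈ 616.27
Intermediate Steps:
Pow(Add(417172, -37379), Rational(1, 2)) = Pow(379793, Rational(1, 2))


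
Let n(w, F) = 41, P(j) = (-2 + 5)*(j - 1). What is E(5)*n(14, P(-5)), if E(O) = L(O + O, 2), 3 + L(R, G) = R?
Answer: 287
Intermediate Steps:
L(R, G) = -3 + R
P(j) = -3 + 3*j (P(j) = 3*(-1 + j) = -3 + 3*j)
E(O) = -3 + 2*O (E(O) = -3 + (O + O) = -3 + 2*O)
E(5)*n(14, P(-5)) = (-3 + 2*5)*41 = (-3 + 10)*41 = 7*41 = 287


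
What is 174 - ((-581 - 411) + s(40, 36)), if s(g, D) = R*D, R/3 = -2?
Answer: 1382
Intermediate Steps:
R = -6 (R = 3*(-2) = -6)
s(g, D) = -6*D
174 - ((-581 - 411) + s(40, 36)) = 174 - ((-581 - 411) - 6*36) = 174 - (-992 - 216) = 174 - 1*(-1208) = 174 + 1208 = 1382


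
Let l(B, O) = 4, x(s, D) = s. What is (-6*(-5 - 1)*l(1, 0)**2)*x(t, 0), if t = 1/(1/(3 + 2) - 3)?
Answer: -1440/7 ≈ -205.71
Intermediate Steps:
t = -5/14 (t = 1/(1/5 - 3) = 1/(-14/5) = -5/14 ≈ -0.35714)
(-6*(-5 - 1)*l(1, 0)**2)*x(t, 0) = -6*(-5 - 1)*4**2*(-5/14) = -(-36)*16*(-5/14) = -6*(-96)*(-5/14) = 576*(-5/14) = -1440/7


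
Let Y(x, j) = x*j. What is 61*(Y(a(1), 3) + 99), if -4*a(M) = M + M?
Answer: 11895/2 ≈ 5947.5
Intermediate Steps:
a(M) = -M/2 (a(M) = -(M + M)/4 = -M/2)
Y(x, j) = j*x
61*(Y(a(1), 3) + 99) = 61*(3*(-½*1) + 99) = 61*(3*(-½) + 99) = 61*(-3/2 + 99) = 61*(195/2) = 11895/2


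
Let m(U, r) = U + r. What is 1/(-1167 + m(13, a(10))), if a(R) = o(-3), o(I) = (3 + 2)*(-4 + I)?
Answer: -1/1189 ≈ -0.00084104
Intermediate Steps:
o(I) = -20 + 5*I (o(I) = 5*(-4 + I) = -20 + 5*I)
a(R) = -35 (a(R) = -20 + 5*(-3) = -20 - 15 = -35)
1/(-1167 + m(13, a(10))) = 1/(-1167 + (13 - 35)) = 1/(-1167 - 22) = 1/(-1189) = -1/1189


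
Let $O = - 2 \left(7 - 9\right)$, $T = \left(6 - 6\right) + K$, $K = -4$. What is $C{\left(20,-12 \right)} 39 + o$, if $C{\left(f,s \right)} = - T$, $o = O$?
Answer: $160$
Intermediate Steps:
$T = -4$ ($T = \left(6 - 6\right) - 4 = 0 - 4 = -4$)
$O = 4$ ($O = \left(-2\right) \left(-2\right) = 4$)
$o = 4$
$C{\left(f,s \right)} = 4$ ($C{\left(f,s \right)} = \left(-1\right) \left(-4\right) = 4$)
$C{\left(20,-12 \right)} 39 + o = 4 \cdot 39 + 4 = 156 + 4 = 160$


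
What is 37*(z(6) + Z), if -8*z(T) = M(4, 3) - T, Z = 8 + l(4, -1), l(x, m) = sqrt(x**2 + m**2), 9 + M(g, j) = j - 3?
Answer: 2923/8 + 37*sqrt(17) ≈ 517.93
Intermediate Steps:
M(g, j) = -12 + j (M(g, j) = -9 + (j - 3) = -9 + (-3 + j) = -12 + j)
l(x, m) = sqrt(m**2 + x**2)
Z = 8 + sqrt(17) (Z = 8 + sqrt((-1)**2 + 4**2) = 8 + sqrt(1 + 16) = 8 + sqrt(17) ≈ 12.123)
z(T) = 9/8 + T/8 (z(T) = -((-12 + 3) - T)/8 = -(-9 - T)/8 = 9/8 + T/8)
37*(z(6) + Z) = 37*((9/8 + (1/8)*6) + (8 + sqrt(17))) = 37*((9/8 + 3/4) + (8 + sqrt(17))) = 37*(15/8 + (8 + sqrt(17))) = 37*(79/8 + sqrt(17)) = 2923/8 + 37*sqrt(17)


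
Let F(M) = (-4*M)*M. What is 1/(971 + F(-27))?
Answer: -1/1945 ≈ -0.00051414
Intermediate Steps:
F(M) = -4*M²
1/(971 + F(-27)) = 1/(971 - 4*(-27)²) = 1/(971 - 4*729) = 1/(971 - 2916) = 1/(-1945) = -1/1945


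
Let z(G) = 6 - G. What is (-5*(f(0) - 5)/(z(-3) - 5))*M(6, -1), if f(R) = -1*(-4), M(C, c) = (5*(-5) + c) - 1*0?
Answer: -65/2 ≈ -32.500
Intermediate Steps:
M(C, c) = -25 + c (M(C, c) = (-25 + c) + 0 = -25 + c)
f(R) = 4
(-5*(f(0) - 5)/(z(-3) - 5))*M(6, -1) = (-5*(4 - 5)/((6 - 1*(-3)) - 5))*(-25 - 1) = -(-5)/((6 + 3) - 5)*(-26) = -(-5)/(9 - 5)*(-26) = -(-5)/4*(-26) = -5*(-¼)*(-26) = (5/4)*(-26) = -65/2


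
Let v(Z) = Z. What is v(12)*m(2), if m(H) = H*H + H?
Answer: 72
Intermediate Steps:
m(H) = H + H**2 (m(H) = H**2 + H = H + H**2)
v(12)*m(2) = 12*(2*(1 + 2)) = 12*(2*3) = 12*6 = 72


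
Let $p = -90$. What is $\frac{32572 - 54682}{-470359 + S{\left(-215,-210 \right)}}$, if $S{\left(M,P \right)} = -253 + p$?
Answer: $\frac{11055}{235351} \approx 0.046972$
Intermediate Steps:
$S{\left(M,P \right)} = -343$ ($S{\left(M,P \right)} = -253 - 90 = -343$)
$\frac{32572 - 54682}{-470359 + S{\left(-215,-210 \right)}} = \frac{32572 - 54682}{-470359 - 343} = - \frac{22110}{-470702} = \left(-22110\right) \left(- \frac{1}{470702}\right) = \frac{11055}{235351}$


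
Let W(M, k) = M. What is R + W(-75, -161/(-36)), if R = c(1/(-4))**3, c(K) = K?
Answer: -4801/64 ≈ -75.016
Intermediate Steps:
R = -1/64 (R = (1/(-4))**3 = (-1/4)**3 = -1/64 ≈ -0.015625)
R + W(-75, -161/(-36)) = -1/64 - 75 = -4801/64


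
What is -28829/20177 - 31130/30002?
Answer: -746518834/302675177 ≈ -2.4664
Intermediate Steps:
-28829/20177 - 31130/30002 = -28829*1/20177 - 31130*1/30002 = -28829/20177 - 15565/15001 = -746518834/302675177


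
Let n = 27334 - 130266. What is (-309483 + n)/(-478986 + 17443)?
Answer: 412415/461543 ≈ 0.89356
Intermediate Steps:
n = -102932
(-309483 + n)/(-478986 + 17443) = (-309483 - 102932)/(-478986 + 17443) = -412415/(-461543) = -412415*(-1/461543) = 412415/461543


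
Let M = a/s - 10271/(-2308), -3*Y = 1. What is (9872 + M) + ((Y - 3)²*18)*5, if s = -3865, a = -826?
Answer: 97024410063/8920420 ≈ 10877.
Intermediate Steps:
Y = -⅓ (Y = -⅓*1 = -⅓ ≈ -0.33333)
M = 41603823/8920420 (M = -826/(-3865) - 10271/(-2308) = -826*(-1/3865) - 10271*(-1/2308) = 826/3865 + 10271/2308 = 41603823/8920420 ≈ 4.6639)
(9872 + M) + ((Y - 3)²*18)*5 = (9872 + 41603823/8920420) + ((-⅓ - 3)²*18)*5 = 88103990063/8920420 + ((-10/3)²*18)*5 = 88103990063/8920420 + ((100/9)*18)*5 = 88103990063/8920420 + 200*5 = 88103990063/8920420 + 1000 = 97024410063/8920420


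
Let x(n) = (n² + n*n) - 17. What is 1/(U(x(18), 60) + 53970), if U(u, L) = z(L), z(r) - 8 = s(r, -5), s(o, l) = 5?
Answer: 1/53983 ≈ 1.8524e-5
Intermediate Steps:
z(r) = 13 (z(r) = 8 + 5 = 13)
x(n) = -17 + 2*n² (x(n) = (n² + n²) - 17 = 2*n² - 17 = -17 + 2*n²)
U(u, L) = 13
1/(U(x(18), 60) + 53970) = 1/(13 + 53970) = 1/53983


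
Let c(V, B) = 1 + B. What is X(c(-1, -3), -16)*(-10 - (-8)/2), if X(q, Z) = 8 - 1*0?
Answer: -48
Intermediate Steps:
X(q, Z) = 8 (X(q, Z) = 8 + 0 = 8)
X(c(-1, -3), -16)*(-10 - (-8)/2) = 8*(-10 - (-8)/2) = 8*(-10 - 1*(-4)) = 8*(-10 + 4) = 8*(-6) = -48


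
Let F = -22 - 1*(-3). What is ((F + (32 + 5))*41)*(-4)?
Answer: -2952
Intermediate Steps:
F = -19 (F = -22 + 3 = -19)
((F + (32 + 5))*41)*(-4) = ((-19 + (32 + 5))*41)*(-4) = ((-19 + 37)*41)*(-4) = (18*41)*(-4) = 738*(-4) = -2952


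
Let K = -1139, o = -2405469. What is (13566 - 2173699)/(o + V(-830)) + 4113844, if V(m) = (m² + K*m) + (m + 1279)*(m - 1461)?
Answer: 7404337194285/1799858 ≈ 4.1138e+6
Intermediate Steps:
V(m) = m² - 1139*m + (-1461 + m)*(1279 + m) (V(m) = (m² - 1139*m) + (m + 1279)*(m - 1461) = (m² - 1139*m) + (1279 + m)*(-1461 + m) = (m² - 1139*m) + (-1461 + m)*(1279 + m) = m² - 1139*m + (-1461 + m)*(1279 + m))
(13566 - 2173699)/(o + V(-830)) + 4113844 = (13566 - 2173699)/(-2405469 + (-1868619 - 1321*(-830) + 2*(-830)²)) + 4113844 = -2160133/(-2405469 + (-1868619 + 1096430 + 2*688900)) + 4113844 = -2160133/(-2405469 + (-1868619 + 1096430 + 1377800)) + 4113844 = -2160133/(-2405469 + 605611) + 4113844 = -2160133/(-1799858) + 4113844 = -2160133*(-1/1799858) + 4113844 = 2160133/1799858 + 4113844 = 7404337194285/1799858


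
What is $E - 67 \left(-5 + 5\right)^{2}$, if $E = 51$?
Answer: $51$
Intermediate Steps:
$E - 67 \left(-5 + 5\right)^{2} = 51 - 67 \left(-5 + 5\right)^{2} = 51 - 67 \cdot 0^{2} = 51 - 0 = 51 + 0 = 51$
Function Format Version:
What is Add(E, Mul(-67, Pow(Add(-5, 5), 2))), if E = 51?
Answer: 51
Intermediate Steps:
Add(E, Mul(-67, Pow(Add(-5, 5), 2))) = Add(51, Mul(-67, Pow(Add(-5, 5), 2))) = Add(51, Mul(-67, Pow(0, 2))) = Add(51, Mul(-67, 0)) = Add(51, 0) = 51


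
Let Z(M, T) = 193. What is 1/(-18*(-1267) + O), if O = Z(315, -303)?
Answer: 1/22999 ≈ 4.3480e-5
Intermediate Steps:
O = 193
1/(-18*(-1267) + O) = 1/(-18*(-1267) + 193) = 1/(22806 + 193) = 1/22999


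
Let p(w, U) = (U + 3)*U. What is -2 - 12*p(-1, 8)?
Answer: -1058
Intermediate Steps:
p(w, U) = U*(3 + U) (p(w, U) = (3 + U)*U = U*(3 + U))
-2 - 12*p(-1, 8) = -2 - 96*(3 + 8) = -2 - 96*11 = -2 - 12*88 = -2 - 1056 = -1058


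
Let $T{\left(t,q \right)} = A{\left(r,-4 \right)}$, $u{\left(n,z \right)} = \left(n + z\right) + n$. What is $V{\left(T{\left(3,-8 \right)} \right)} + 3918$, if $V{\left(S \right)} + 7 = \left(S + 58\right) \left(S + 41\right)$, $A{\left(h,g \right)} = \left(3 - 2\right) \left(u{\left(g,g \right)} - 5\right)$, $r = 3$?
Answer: $4895$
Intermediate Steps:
$u{\left(n,z \right)} = z + 2 n$
$A{\left(h,g \right)} = -5 + 3 g$ ($A{\left(h,g \right)} = \left(3 - 2\right) \left(\left(g + 2 g\right) - 5\right) = 1 \left(3 g - 5\right) = 1 \left(-5 + 3 g\right) = -5 + 3 g$)
$T{\left(t,q \right)} = -17$ ($T{\left(t,q \right)} = -5 + 3 \left(-4\right) = -5 - 12 = -17$)
$V{\left(S \right)} = -7 + \left(41 + S\right) \left(58 + S\right)$ ($V{\left(S \right)} = -7 + \left(S + 58\right) \left(S + 41\right) = -7 + \left(58 + S\right) \left(41 + S\right) = -7 + \left(41 + S\right) \left(58 + S\right)$)
$V{\left(T{\left(3,-8 \right)} \right)} + 3918 = \left(2371 + \left(-17\right)^{2} + 99 \left(-17\right)\right) + 3918 = \left(2371 + 289 - 1683\right) + 3918 = 977 + 3918 = 4895$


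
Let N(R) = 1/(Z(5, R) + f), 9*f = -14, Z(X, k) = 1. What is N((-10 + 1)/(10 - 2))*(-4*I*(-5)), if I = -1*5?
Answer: 180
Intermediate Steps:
I = -5
f = -14/9 (f = (⅑)*(-14) = -14/9 ≈ -1.5556)
N(R) = -9/5 (N(R) = 1/(1 - 14/9) = 1/(-5/9) = -9/5)
N((-10 + 1)/(10 - 2))*(-4*I*(-5)) = -9*(-4*(-5))*(-5)/5 = -36*(-5) = -9/5*(-100) = 180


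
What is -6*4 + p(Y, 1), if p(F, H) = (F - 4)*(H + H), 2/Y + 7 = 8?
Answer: -28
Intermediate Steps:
Y = 2 (Y = 2/(-7 + 8) = 2/1 = 2*1 = 2)
p(F, H) = 2*H*(-4 + F) (p(F, H) = (-4 + F)*(2*H) = 2*H*(-4 + F))
-6*4 + p(Y, 1) = -6*4 + 2*1*(-4 + 2) = -24 + 2*1*(-2) = -24 - 4 = -28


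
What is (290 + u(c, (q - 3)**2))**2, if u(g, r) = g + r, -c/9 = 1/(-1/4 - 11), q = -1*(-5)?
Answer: 2172676/25 ≈ 86907.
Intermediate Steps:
q = 5
c = 4/5 (c = -9/(-1/4 - 11) = -9/(-45/4) = -9*(-4/45) = 4/5 ≈ 0.80000)
(290 + u(c, (q - 3)**2))**2 = (290 + (4/5 + (5 - 3)**2))**2 = (290 + (4/5 + 2**2))**2 = (290 + (4/5 + 4))**2 = (290 + 24/5)**2 = (1474/5)**2 = 2172676/25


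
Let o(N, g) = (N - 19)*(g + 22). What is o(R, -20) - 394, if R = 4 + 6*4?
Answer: -376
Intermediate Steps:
R = 28 (R = 4 + 24 = 28)
o(N, g) = (-19 + N)*(22 + g)
o(R, -20) - 394 = (-418 - 19*(-20) + 22*28 + 28*(-20)) - 394 = (-418 + 380 + 616 - 560) - 394 = 18 - 394 = -376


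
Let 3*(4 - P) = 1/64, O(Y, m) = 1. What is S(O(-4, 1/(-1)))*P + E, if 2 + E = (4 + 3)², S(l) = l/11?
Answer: 100031/2112 ≈ 47.363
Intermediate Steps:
S(l) = l/11 (S(l) = l*(1/11) = l/11)
P = 767/192 (P = 4 - ⅓/64 = 4 - ⅓*1/64 = 4 - 1/192 = 767/192 ≈ 3.9948)
E = 47 (E = -2 + (4 + 3)² = -2 + 7² = -2 + 49 = 47)
S(O(-4, 1/(-1)))*P + E = ((1/11)*1)*(767/192) + 47 = (1/11)*(767/192) + 47 = 767/2112 + 47 = 100031/2112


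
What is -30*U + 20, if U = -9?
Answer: 290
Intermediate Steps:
-30*U + 20 = -30*(-9) + 20 = 270 + 20 = 290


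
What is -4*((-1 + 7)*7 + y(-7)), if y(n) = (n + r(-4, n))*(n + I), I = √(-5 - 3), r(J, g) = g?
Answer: -560 + 112*I*√2 ≈ -560.0 + 158.39*I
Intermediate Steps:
I = 2*I*√2 (I = √(-8) = 2*I*√2 ≈ 2.8284*I)
y(n) = 2*n*(n + 2*I*√2) (y(n) = (n + n)*(n + 2*I*√2) = (2*n)*(n + 2*I*√2) = 2*n*(n + 2*I*√2))
-4*((-1 + 7)*7 + y(-7)) = -4*((-1 + 7)*7 + 2*(-7)*(-7 + 2*I*√2)) = -4*(6*7 + (98 - 28*I*√2)) = -4*(42 + (98 - 28*I*√2)) = -4*(140 - 28*I*√2) = -560 + 112*I*√2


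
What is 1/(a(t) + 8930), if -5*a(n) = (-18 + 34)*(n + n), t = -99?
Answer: 5/47818 ≈ 0.00010456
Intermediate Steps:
a(n) = -32*n/5 (a(n) = -(-18 + 34)*(n + n)/5 = -16*2*n/5 = -32*n/5)
1/(a(t) + 8930) = 1/(-32/5*(-99) + 8930) = 1/(3168/5 + 8930) = 1/(47818/5) = 5/47818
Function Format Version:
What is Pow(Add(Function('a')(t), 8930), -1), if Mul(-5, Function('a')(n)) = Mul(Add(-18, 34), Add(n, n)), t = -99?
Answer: Rational(5, 47818) ≈ 0.00010456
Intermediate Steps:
Function('a')(n) = Mul(Rational(-32, 5), n) (Function('a')(n) = Mul(Rational(-1, 5), Mul(Add(-18, 34), Add(n, n))) = Mul(Rational(-1, 5), Mul(16, Mul(2, n))) = Mul(Rational(-1, 5), Mul(32, n)) = Mul(Rational(-32, 5), n))
Pow(Add(Function('a')(t), 8930), -1) = Pow(Add(Mul(Rational(-32, 5), -99), 8930), -1) = Pow(Add(Rational(3168, 5), 8930), -1) = Pow(Rational(47818, 5), -1) = Rational(5, 47818)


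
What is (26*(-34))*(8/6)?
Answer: -3536/3 ≈ -1178.7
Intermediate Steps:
(26*(-34))*(8/6) = -7072/6 = -884*4/3 = -3536/3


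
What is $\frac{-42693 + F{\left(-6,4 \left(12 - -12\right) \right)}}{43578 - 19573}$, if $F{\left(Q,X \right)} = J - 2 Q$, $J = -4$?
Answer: $- \frac{8537}{4801} \approx -1.7782$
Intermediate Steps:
$F{\left(Q,X \right)} = -4 - 2 Q$
$\frac{-42693 + F{\left(-6,4 \left(12 - -12\right) \right)}}{43578 - 19573} = \frac{-42693 - -8}{43578 - 19573} = \frac{-42693 + \left(-4 + 12\right)}{24005} = \left(-42693 + 8\right) \frac{1}{24005} = \left(-42685\right) \frac{1}{24005} = - \frac{8537}{4801}$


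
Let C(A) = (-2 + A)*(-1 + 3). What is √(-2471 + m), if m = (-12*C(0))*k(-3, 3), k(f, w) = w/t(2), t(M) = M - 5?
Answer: I*√2519 ≈ 50.19*I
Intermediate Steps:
t(M) = -5 + M
C(A) = -4 + 2*A (C(A) = (-2 + A)*2 = -4 + 2*A)
k(f, w) = -w/3 (k(f, w) = w/(-5 + 2) = w/(-3) = w*(-⅓) = -w/3)
m = -48 (m = (-12*(-4 + 2*0))*(-⅓*3) = -12*(-4 + 0)*(-1) = -12*(-4)*(-1) = 48*(-1) = -48)
√(-2471 + m) = √(-2471 - 48) = √(-2519) = I*√2519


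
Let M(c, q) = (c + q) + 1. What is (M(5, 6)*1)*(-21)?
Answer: -252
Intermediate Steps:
M(c, q) = 1 + c + q
(M(5, 6)*1)*(-21) = ((1 + 5 + 6)*1)*(-21) = (12*1)*(-21) = 12*(-21) = -252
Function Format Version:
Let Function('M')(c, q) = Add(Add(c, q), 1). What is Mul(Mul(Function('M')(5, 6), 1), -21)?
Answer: -252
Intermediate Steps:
Function('M')(c, q) = Add(1, c, q)
Mul(Mul(Function('M')(5, 6), 1), -21) = Mul(Mul(Add(1, 5, 6), 1), -21) = Mul(Mul(12, 1), -21) = Mul(12, -21) = -252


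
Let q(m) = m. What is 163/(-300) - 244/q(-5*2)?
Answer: 7157/300 ≈ 23.857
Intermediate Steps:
163/(-300) - 244/q(-5*2) = 163/(-300) - 244/((-5*2)) = 163*(-1/300) - 244/(-10) = -163/300 - 244*(-1/10) = -163/300 + 122/5 = 7157/300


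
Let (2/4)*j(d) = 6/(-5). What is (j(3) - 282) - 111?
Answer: -1977/5 ≈ -395.40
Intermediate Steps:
j(d) = -12/5 (j(d) = 2*(6/(-5)) = 2*(6*(-1/5)) = 2*(-6/5) = -12/5)
(j(3) - 282) - 111 = (-12/5 - 282) - 111 = -1422/5 - 111 = -1977/5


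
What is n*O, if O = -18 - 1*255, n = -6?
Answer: 1638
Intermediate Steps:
O = -273 (O = -18 - 255 = -273)
n*O = -6*(-273) = 1638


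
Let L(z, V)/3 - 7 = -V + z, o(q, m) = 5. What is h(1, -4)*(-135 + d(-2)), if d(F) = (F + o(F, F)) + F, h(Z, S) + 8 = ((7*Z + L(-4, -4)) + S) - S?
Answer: -2680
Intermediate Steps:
L(z, V) = 21 - 3*V + 3*z (L(z, V) = 21 + 3*(-V + z) = 21 + 3*(z - V) = 21 + (-3*V + 3*z) = 21 - 3*V + 3*z)
h(Z, S) = 13 + 7*Z (h(Z, S) = -8 + (((7*Z + (21 - 3*(-4) + 3*(-4))) + S) - S) = -8 + (((7*Z + (21 + 12 - 12)) + S) - S) = -8 + (((7*Z + 21) + S) - S) = -8 + (((21 + 7*Z) + S) - S) = -8 + ((21 + S + 7*Z) - S) = -8 + (21 + 7*Z) = 13 + 7*Z)
d(F) = 5 + 2*F (d(F) = (F + 5) + F = (5 + F) + F = 5 + 2*F)
h(1, -4)*(-135 + d(-2)) = (13 + 7*1)*(-135 + (5 + 2*(-2))) = (13 + 7)*(-135 + (5 - 4)) = 20*(-135 + 1) = 20*(-134) = -2680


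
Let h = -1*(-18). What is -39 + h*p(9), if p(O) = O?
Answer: 123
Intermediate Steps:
h = 18
-39 + h*p(9) = -39 + 18*9 = -39 + 162 = 123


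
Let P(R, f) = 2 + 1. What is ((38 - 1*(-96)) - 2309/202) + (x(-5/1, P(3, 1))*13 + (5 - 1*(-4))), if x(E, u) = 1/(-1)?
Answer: 23951/202 ≈ 118.57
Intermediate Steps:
P(R, f) = 3
x(E, u) = -1 (x(E, u) = 1*(-1) = -1)
((38 - 1*(-96)) - 2309/202) + (x(-5/1, P(3, 1))*13 + (5 - 1*(-4))) = ((38 - 1*(-96)) - 2309/202) + (-1*13 + (5 - 1*(-4))) = ((38 + 96) - 2309*1/202) + (-13 + (5 + 4)) = (134 - 2309/202) + (-13 + 9) = 24759/202 - 4 = 23951/202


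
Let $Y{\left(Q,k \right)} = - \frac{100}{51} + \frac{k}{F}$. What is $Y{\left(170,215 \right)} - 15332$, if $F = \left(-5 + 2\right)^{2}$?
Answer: $- \frac{2342441}{153} \approx -15310.0$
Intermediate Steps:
$F = 9$ ($F = \left(-3\right)^{2} = 9$)
$Y{\left(Q,k \right)} = - \frac{100}{51} + \frac{k}{9}$
$Y{\left(170,215 \right)} - 15332 = \left(- \frac{100}{51} + \frac{1}{9} \cdot 215\right) - 15332 = \left(- \frac{100}{51} + \frac{215}{9}\right) - 15332 = \frac{3355}{153} - 15332 = - \frac{2342441}{153}$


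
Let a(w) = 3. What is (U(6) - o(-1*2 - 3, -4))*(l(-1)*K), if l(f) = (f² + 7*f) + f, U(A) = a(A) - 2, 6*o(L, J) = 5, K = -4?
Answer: 14/3 ≈ 4.6667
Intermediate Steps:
o(L, J) = ⅚ (o(L, J) = (⅙)*5 = ⅚)
U(A) = 1 (U(A) = 3 - 2 = 1)
l(f) = f² + 8*f
(U(6) - o(-1*2 - 3, -4))*(l(-1)*K) = (1 - 1*⅚)*(-(8 - 1)*(-4)) = (1 - ⅚)*(-1*7*(-4)) = (-7*(-4))/6 = (⅙)*28 = 14/3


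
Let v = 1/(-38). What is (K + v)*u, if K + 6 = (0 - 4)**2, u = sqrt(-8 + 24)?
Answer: 758/19 ≈ 39.895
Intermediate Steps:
v = -1/38 ≈ -0.026316
u = 4 (u = sqrt(16) = 4)
K = 10 (K = -6 + (0 - 4)**2 = -6 + (-4)**2 = -6 + 16 = 10)
(K + v)*u = (10 - 1/38)*4 = (379/38)*4 = 758/19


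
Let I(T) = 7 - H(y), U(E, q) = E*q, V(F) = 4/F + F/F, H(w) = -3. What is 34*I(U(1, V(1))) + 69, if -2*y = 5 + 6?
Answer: 409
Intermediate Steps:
y = -11/2 (y = -(5 + 6)/2 = -½*11 = -11/2 ≈ -5.5000)
V(F) = 1 + 4/F (V(F) = 4/F + 1 = 1 + 4/F)
I(T) = 10 (I(T) = 7 - 1*(-3) = 7 + 3 = 10)
34*I(U(1, V(1))) + 69 = 34*10 + 69 = 340 + 69 = 409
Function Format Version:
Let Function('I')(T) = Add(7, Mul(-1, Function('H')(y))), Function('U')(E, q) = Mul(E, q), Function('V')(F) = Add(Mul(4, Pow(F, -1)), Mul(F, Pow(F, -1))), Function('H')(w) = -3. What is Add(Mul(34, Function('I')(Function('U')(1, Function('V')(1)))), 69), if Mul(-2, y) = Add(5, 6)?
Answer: 409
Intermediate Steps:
y = Rational(-11, 2) (y = Mul(Rational(-1, 2), Add(5, 6)) = Mul(Rational(-1, 2), 11) = Rational(-11, 2) ≈ -5.5000)
Function('V')(F) = Add(1, Mul(4, Pow(F, -1))) (Function('V')(F) = Add(Mul(4, Pow(F, -1)), 1) = Add(1, Mul(4, Pow(F, -1))))
Function('I')(T) = 10 (Function('I')(T) = Add(7, Mul(-1, -3)) = Add(7, 3) = 10)
Add(Mul(34, Function('I')(Function('U')(1, Function('V')(1)))), 69) = Add(Mul(34, 10), 69) = Add(340, 69) = 409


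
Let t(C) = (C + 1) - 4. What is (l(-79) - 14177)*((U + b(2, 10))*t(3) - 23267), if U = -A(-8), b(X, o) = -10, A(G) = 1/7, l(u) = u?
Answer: 331694352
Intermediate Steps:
t(C) = -3 + C (t(C) = (1 + C) - 4 = -3 + C)
A(G) = 1/7
U = -1/7 (U = -1*1/7 = -1/7 ≈ -0.14286)
(l(-79) - 14177)*((U + b(2, 10))*t(3) - 23267) = (-79 - 14177)*((-1/7 - 10)*(-3 + 3) - 23267) = -14256*(-71/7*0 - 23267) = -14256*(0 - 23267) = -14256*(-23267) = 331694352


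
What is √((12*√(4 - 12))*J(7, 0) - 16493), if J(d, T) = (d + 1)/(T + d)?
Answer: √(-808157 + 1344*I*√2)/7 ≈ 0.15102 + 128.43*I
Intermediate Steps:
J(d, T) = (1 + d)/(T + d)
√((12*√(4 - 12))*J(7, 0) - 16493) = √((12*√(4 - 12))*((1 + 7)/(0 + 7)) - 16493) = √((12*√(-8))*(8/7) - 16493) = √((12*(2*I*√2))*((⅐)*8) - 16493) = √((24*I*√2)*(8/7) - 16493) = √(192*I*√2/7 - 16493) = √(-16493 + 192*I*√2/7)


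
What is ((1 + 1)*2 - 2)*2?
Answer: 4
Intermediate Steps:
((1 + 1)*2 - 2)*2 = (2*2 - 2)*2 = (4 - 2)*2 = 2*2 = 4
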